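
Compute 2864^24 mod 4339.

2972

Compute successive squares:
24 in binary is 11000, i.e. 24 = 16 + 8.
2864^1 ≡ 2864 (mod 4339)
2864^2 ≡ 2864^2 = 8202496 ≡ 1786 (mod 4339)
2864^4 ≡ 1786^2 = 3189796 ≡ 631 (mod 4339)
2864^8 ≡ 631^2 = 398161 ≡ 3312 (mod 4339)
2864^16 ≡ 3312^2 = 10969344 ≡ 352 (mod 4339)
2864^24 = 2864^16 · 2864^8 ≡ 352 · 3312 (mod 4339).
352 · 3312 = 1165824 ≡ 2972 (mod 4339).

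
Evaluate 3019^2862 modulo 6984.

937

Using repeated squaring:
3019^1 ≡ 3019 (mod 6984)
3019^2 ≡ 3019^2 = 9114361 ≡ 241 (mod 6984)
3019^4 ≡ 241^2 = 58081 ≡ 2209 (mod 6984)
3019^8 ≡ 2209^2 = 4879681 ≡ 4849 (mod 6984)
3019^16 ≡ 4849^2 = 23512801 ≡ 4657 (mod 6984)
3019^32 ≡ 4657^2 = 21687649 ≡ 2329 (mod 6984)
3019^64 ≡ 2329^2 = 5424241 ≡ 4657 (mod 6984)
3019^128 ≡ 4657^2 = 21687649 ≡ 2329 (mod 6984)
3019^256 ≡ 2329^2 = 5424241 ≡ 4657 (mod 6984)
3019^512 ≡ 4657^2 = 21687649 ≡ 2329 (mod 6984)
3019^1024 ≡ 2329^2 = 5424241 ≡ 4657 (mod 6984)
3019^2048 ≡ 4657^2 = 21687649 ≡ 2329 (mod 6984)
3019^2862 = 3019^2048 · 3019^512 · 3019^256 · 3019^32 · 3019^8 · 3019^4 · 3019^2 ≡ 2329 · 2329 · 4657 · 2329 · 4849 · 2209 · 241 (mod 6984).
Accumulate the product:
2329 · 2329 = 5424241 ≡ 4657
4657 · 4657 = 21687649 ≡ 2329
2329 · 2329 = 5424241 ≡ 4657
4657 · 4849 = 22581793 ≡ 2521
2521 · 2209 = 5568889 ≡ 2641
2641 · 241 = 636481 ≡ 937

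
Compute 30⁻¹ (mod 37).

21

By the extended Euclidean algorithm:
37 = 1*30 + 7
30 = 4*7 + 2
7 = 3*2 + 1
2 = 2*1 + 0
gcd(30, 37) = 1, so the inverse exists.
Bézout: 1 = 13*37 − 16*30.
So 30⁻¹ ≡ −16 ≡ 21 (mod 37).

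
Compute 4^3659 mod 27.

4^1 ≡ 4 (mod 27)
4^2 ≡ 4^2 = 16 (mod 27)
4^4 ≡ 16^2 = 256 ≡ 13 (mod 27)
4^8 ≡ 13^2 = 169 ≡ 7 (mod 27)
4^16 ≡ 7^2 = 49 ≡ 22 (mod 27)
4^32 ≡ 22^2 = 484 ≡ 25 (mod 27)
4^64 ≡ 25^2 = 625 ≡ 4 (mod 27)
4^128 ≡ 4^2 = 16 (mod 27)
4^256 ≡ 16^2 = 256 ≡ 13 (mod 27)
4^512 ≡ 13^2 = 169 ≡ 7 (mod 27)
4^1024 ≡ 7^2 = 49 ≡ 22 (mod 27)
4^2048 ≡ 22^2 = 484 ≡ 25 (mod 27)
4^3659 = 4^2048 × 4^1024 × 4^512 × 4^64 × 4^8 × 4^2 × 4^1 ≡ 25 × 22 × 7 × 4 × 7 × 16 × 4 (mod 27).
Accumulate the product:
25 × 22 = 550 ≡ 10
10 × 7 = 70 ≡ 16
16 × 4 = 64 ≡ 10
10 × 7 = 70 ≡ 16
16 × 16 = 256 ≡ 13
13 × 4 = 52 ≡ 25

25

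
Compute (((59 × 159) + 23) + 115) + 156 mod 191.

59 × 159 = 9381 ≡ 22 (mod 191)
22 + 23 = 45
45 + 115 = 160
160 + 156 = 316 ≡ 125 (mod 191)

125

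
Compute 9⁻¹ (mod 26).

26 = 2×9 + 8
9 = 1×8 + 1
8 = 8×1 + 0
gcd(9, 26) = 1, so the inverse exists.
Back-substitute for 1:
1 = 1×9 − 1×8
  = −1×26 + 3×9
So 9⁻¹ ≡ 3 (mod 26).

3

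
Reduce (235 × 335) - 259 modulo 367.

295

235 × 335 = 78725 ≡ 187 (mod 367)
187 - 259 = -72 ≡ 295 (mod 367)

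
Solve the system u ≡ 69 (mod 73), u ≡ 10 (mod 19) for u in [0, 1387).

580

73⁻¹ mod 19: 73×6 ≡ 1 (mod 19), so 73⁻¹ ≡ 6.
u = 69 + 73×((10 − 69)×6 mod 19) = 69 + 73×7 = 580.
Check: 580 mod 73 = 69, 580 mod 19 = 10. ✓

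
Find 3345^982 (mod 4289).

1015

982 in binary is 1111010110, i.e. 982 = 512 + 256 + 128 + 64 + 16 + 4 + 2.
3345^1 ≡ 3345 (mod 4289)
3345^2 ≡ 3345^2 = 11189025 ≡ 3313 (mod 4289)
3345^4 ≡ 3313^2 = 10975969 ≡ 418 (mod 4289)
3345^8 ≡ 418^2 = 174724 ≡ 3164 (mod 4289)
3345^16 ≡ 3164^2 = 10010896 ≡ 370 (mod 4289)
3345^32 ≡ 370^2 = 136900 ≡ 3941 (mod 4289)
3345^64 ≡ 3941^2 = 15531481 ≡ 1012 (mod 4289)
3345^128 ≡ 1012^2 = 1024144 ≡ 3362 (mod 4289)
3345^256 ≡ 3362^2 = 11303044 ≡ 1529 (mod 4289)
3345^512 ≡ 1529^2 = 2337841 ≡ 336 (mod 4289)
3345^982 = 3345^512 × 3345^256 × 3345^128 × 3345^64 × 3345^16 × 3345^4 × 3345^2 ≡ 336 × 1529 × 3362 × 1012 × 370 × 418 × 3313 (mod 4289).
Accumulate the product:
336 × 1529 = 513744 ≡ 3353
3353 × 3362 = 11272786 ≡ 1294
1294 × 1012 = 1309528 ≡ 1383
1383 × 370 = 511710 ≡ 1319
1319 × 418 = 551342 ≡ 2350
2350 × 3313 = 7785550 ≡ 1015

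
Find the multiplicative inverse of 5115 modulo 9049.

1134

9049 = 1·5115 + 3934
5115 = 1·3934 + 1181
3934 = 3·1181 + 391
1181 = 3·391 + 8
391 = 48·8 + 7
8 = 1·7 + 1
7 = 7·1 + 0
gcd(5115, 9049) = 1, so the inverse exists.
Back-substitute for 1:
1 = 1·8 − 1·7
  = −1·391 + 49·8
  = 49·1181 − 148·391
  = −148·3934 + 493·1181
  = 493·5115 − 641·3934
  = −641·9049 + 1134·5115
So 5115⁻¹ ≡ 1134 (mod 9049).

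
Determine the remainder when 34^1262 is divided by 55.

1262 in binary is 10011101110, i.e. 1262 = 1024 + 128 + 64 + 32 + 8 + 4 + 2.
34^1 ≡ 34 (mod 55)
34^2 ≡ 34^2 = 1156 ≡ 1 (mod 55)
34^4 ≡ 1^2 = 1 (mod 55)
34^8 ≡ 1^2 = 1 (mod 55)
34^16 ≡ 1^2 = 1 (mod 55)
34^32 ≡ 1^2 = 1 (mod 55)
34^64 ≡ 1^2 = 1 (mod 55)
34^128 ≡ 1^2 = 1 (mod 55)
34^256 ≡ 1^2 = 1 (mod 55)
34^512 ≡ 1^2 = 1 (mod 55)
34^1024 ≡ 1^2 = 1 (mod 55)
34^1262 = 34^1024 * 34^128 * 34^64 * 34^32 * 34^8 * 34^4 * 34^2 ≡ 1 * 1 * 1 * 1 * 1 * 1 * 1 (mod 55).
Accumulate the product:
1 * 1 = 1
1 * 1 = 1
1 * 1 = 1
1 * 1 = 1
1 * 1 = 1
1 * 1 = 1

1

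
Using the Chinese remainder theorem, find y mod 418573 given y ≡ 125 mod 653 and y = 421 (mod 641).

653⁻¹ mod 641: 653·374 ≡ 1 (mod 641), so 653⁻¹ ≡ 374.
y = 125 + 653·((421 − 125)·374 mod 641) = 125 + 653·452 = 295281.

295281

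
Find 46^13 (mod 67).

Compute successive squares:
13 in binary is 1101, i.e. 13 = 8 + 4 + 1.
46^1 ≡ 46 (mod 67)
46^2 ≡ 46^2 = 2116 ≡ 39 (mod 67)
46^4 ≡ 39^2 = 1521 ≡ 47 (mod 67)
46^8 ≡ 47^2 = 2209 ≡ 65 (mod 67)
46^13 = 46^8 * 46^4 * 46^1 ≡ 65 * 47 * 46 (mod 67).
Accumulate the product:
65 * 47 = 3055 ≡ 40
40 * 46 = 1840 ≡ 31

31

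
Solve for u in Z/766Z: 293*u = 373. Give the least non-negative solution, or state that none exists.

681

gcd(293, 766) = 1, so a unique solution mod 766 exists.
293⁻¹ ≡ 583 (mod 766).
u ≡ 583*373 ≡ 681 (mod 766).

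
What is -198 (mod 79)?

-198 = -3×79 + 39, so -198 ≡ 39 (mod 79).

39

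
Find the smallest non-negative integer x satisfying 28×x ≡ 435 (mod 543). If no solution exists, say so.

384

gcd(28, 543) = 1, so a unique solution mod 543 exists.
28⁻¹ ≡ 97 (mod 543).
x ≡ 97×435 ≡ 384 (mod 543).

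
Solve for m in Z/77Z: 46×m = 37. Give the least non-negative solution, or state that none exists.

46

gcd(46, 77) = 1, so a unique solution mod 77 exists.
46⁻¹ ≡ 72 (mod 77).
m ≡ 72×37 ≡ 46 (mod 77).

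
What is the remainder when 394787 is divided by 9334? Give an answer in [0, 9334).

394787 = 42·9334 + 2759, so 394787 ≡ 2759 (mod 9334).

2759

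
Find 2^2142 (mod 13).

12

2142 in binary is 100001011110, i.e. 2142 = 2048 + 64 + 16 + 8 + 4 + 2.
2^1 ≡ 2 (mod 13)
2^2 ≡ 2^2 = 4 (mod 13)
2^4 ≡ 4^2 = 16 ≡ 3 (mod 13)
2^8 ≡ 3^2 = 9 (mod 13)
2^16 ≡ 9^2 = 81 ≡ 3 (mod 13)
2^32 ≡ 3^2 = 9 (mod 13)
2^64 ≡ 9^2 = 81 ≡ 3 (mod 13)
2^128 ≡ 3^2 = 9 (mod 13)
2^256 ≡ 9^2 = 81 ≡ 3 (mod 13)
2^512 ≡ 3^2 = 9 (mod 13)
2^1024 ≡ 9^2 = 81 ≡ 3 (mod 13)
2^2048 ≡ 3^2 = 9 (mod 13)
2^2142 = 2^2048 * 2^64 * 2^16 * 2^8 * 2^4 * 2^2 ≡ 9 * 3 * 3 * 9 * 3 * 4 (mod 13).
Accumulate the product:
9 * 3 = 27 ≡ 1
1 * 3 = 3
3 * 9 = 27 ≡ 1
1 * 3 = 3
3 * 4 = 12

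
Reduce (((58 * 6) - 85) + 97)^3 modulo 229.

227

58 * 6 = 348 ≡ 119 (mod 229)
119 - 85 = 34
34 + 97 = 131
(131)^3 ≡ 227 (mod 229)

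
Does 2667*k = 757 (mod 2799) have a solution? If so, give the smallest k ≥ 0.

no solution

gcd(2667, 2799) = 3, and 3 does not divide 757.
So the congruence has no solution.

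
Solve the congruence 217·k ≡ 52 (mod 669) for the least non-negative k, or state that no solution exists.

gcd(217, 669) = 1, so a unique solution mod 669 exists.
217⁻¹ ≡ 37 (mod 669).
k ≡ 37·52 ≡ 586 (mod 669).

586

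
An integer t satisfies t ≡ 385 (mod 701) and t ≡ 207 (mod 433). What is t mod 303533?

701⁻¹ mod 433: 701×412 ≡ 1 (mod 433), so 701⁻¹ ≡ 412.
t = 385 + 701×((207 − 385)×412 mod 433) = 385 + 701×274 = 192459.
Check: 192459 mod 701 = 385, 192459 mod 433 = 207. ✓

192459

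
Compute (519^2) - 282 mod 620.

(519)^2 ≡ 281 (mod 620)
281 - 282 = -1 ≡ 619 (mod 620)

619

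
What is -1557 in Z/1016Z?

475

-1557 = -2*1016 + 475, so -1557 ≡ 475 (mod 1016).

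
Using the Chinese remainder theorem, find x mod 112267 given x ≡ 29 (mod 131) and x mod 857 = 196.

45617

131⁻¹ mod 857: 131×700 ≡ 1 (mod 857), so 131⁻¹ ≡ 700.
x = 29 + 131×((196 − 29)×700 mod 857) = 29 + 131×348 = 45617.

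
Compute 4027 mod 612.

4027 = 6×612 + 355, so 4027 ≡ 355 (mod 612).

355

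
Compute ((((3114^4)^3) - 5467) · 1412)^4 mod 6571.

5689

(3114)^4 ≡ 497 (mod 6571)
(497)^3 ≡ 4051 (mod 6571)
4051 - 5467 = -1416 ≡ 5155 (mod 6571)
5155 · 1412 = 7278860 ≡ 4763 (mod 6571)
(4763)^4 ≡ 5689 (mod 6571)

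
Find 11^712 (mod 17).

16

712 in binary is 1011001000, i.e. 712 = 512 + 128 + 64 + 8.
11^1 ≡ 11 (mod 17)
11^2 ≡ 11^2 = 121 ≡ 2 (mod 17)
11^4 ≡ 2^2 = 4 (mod 17)
11^8 ≡ 4^2 = 16 (mod 17)
11^16 ≡ 16^2 = 256 ≡ 1 (mod 17)
11^32 ≡ 1^2 = 1 (mod 17)
11^64 ≡ 1^2 = 1 (mod 17)
11^128 ≡ 1^2 = 1 (mod 17)
11^256 ≡ 1^2 = 1 (mod 17)
11^512 ≡ 1^2 = 1 (mod 17)
11^712 = 11^512 * 11^128 * 11^64 * 11^8 ≡ 1 * 1 * 1 * 16 (mod 17).
Accumulate the product:
1 * 1 = 1
1 * 1 = 1
1 * 16 = 16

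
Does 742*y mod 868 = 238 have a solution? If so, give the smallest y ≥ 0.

5

gcd(742, 868) = 14, and 14 | 238, so solutions exist.
Divide through by 14: 53*y ≡ 17 (mod 62).
53⁻¹ ≡ 55 (mod 62).
y ≡ 55*17 ≡ 5 (mod 62).
The smallest non-negative solution is y = 5.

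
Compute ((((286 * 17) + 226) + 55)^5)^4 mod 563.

543

286 * 17 = 4862 ≡ 358 (mod 563)
358 + 226 = 584 ≡ 21 (mod 563)
21 + 55 = 76
(76)^5 ≡ 265 (mod 563)
(265)^4 ≡ 543 (mod 563)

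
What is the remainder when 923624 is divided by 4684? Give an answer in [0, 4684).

876

923624 = 197·4684 + 876, so 923624 ≡ 876 (mod 4684).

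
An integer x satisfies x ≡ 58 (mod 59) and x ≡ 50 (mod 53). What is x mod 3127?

2064

59⁻¹ mod 53: 59*9 ≡ 1 (mod 53), so 59⁻¹ ≡ 9.
x = 58 + 59*((50 − 58)*9 mod 53) = 58 + 59*34 = 2064.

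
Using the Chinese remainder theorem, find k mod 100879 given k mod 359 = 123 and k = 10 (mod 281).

359⁻¹ mod 281: 359*263 ≡ 1 (mod 281), so 359⁻¹ ≡ 263.
k = 123 + 359*((10 − 123)*263 mod 281) = 123 + 359*67 = 24176.

24176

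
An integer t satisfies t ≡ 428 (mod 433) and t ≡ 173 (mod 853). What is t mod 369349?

433⁻¹ mod 853: 433*197 ≡ 1 (mod 853), so 433⁻¹ ≡ 197.
t = 428 + 433*((173 − 428)*197 mod 853) = 428 + 433*92 = 40264.
Check: 40264 mod 433 = 428, 40264 mod 853 = 173. ✓

40264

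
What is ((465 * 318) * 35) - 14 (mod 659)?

309

465 * 318 = 147870 ≡ 254 (mod 659)
254 * 35 = 8890 ≡ 323 (mod 659)
323 - 14 = 309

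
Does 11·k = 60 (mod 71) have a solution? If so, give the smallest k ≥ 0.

gcd(11, 71) = 1, so a unique solution mod 71 exists.
11⁻¹ ≡ 13 (mod 71).
k ≡ 13·60 ≡ 70 (mod 71).

70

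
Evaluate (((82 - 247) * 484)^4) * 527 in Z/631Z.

114

82 - 247 = -165 ≡ 466 (mod 631)
466 * 484 = 225544 ≡ 277 (mod 631)
(277)^4 ≡ 278 (mod 631)
278 * 527 = 146506 ≡ 114 (mod 631)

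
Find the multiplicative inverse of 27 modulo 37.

11

37 = 1×27 + 10
27 = 2×10 + 7
10 = 1×7 + 3
7 = 2×3 + 1
3 = 3×1 + 0
gcd(27, 37) = 1, so the inverse exists.
Back-substitute for 1:
1 = 1×7 − 2×3
  = −2×10 + 3×7
  = 3×27 − 8×10
  = −8×37 + 11×27
So 27⁻¹ ≡ 11 (mod 37).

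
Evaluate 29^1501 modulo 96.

77

1501 in binary is 10111011101, i.e. 1501 = 1024 + 256 + 128 + 64 + 16 + 8 + 4 + 1.
29^1 ≡ 29 (mod 96)
29^2 ≡ 29^2 = 841 ≡ 73 (mod 96)
29^4 ≡ 73^2 = 5329 ≡ 49 (mod 96)
29^8 ≡ 49^2 = 2401 ≡ 1 (mod 96)
29^16 ≡ 1^2 = 1 (mod 96)
29^32 ≡ 1^2 = 1 (mod 96)
29^64 ≡ 1^2 = 1 (mod 96)
29^128 ≡ 1^2 = 1 (mod 96)
29^256 ≡ 1^2 = 1 (mod 96)
29^512 ≡ 1^2 = 1 (mod 96)
29^1024 ≡ 1^2 = 1 (mod 96)
29^1501 = 29^1024 * 29^256 * 29^128 * 29^64 * 29^16 * 29^8 * 29^4 * 29^1 ≡ 1 * 1 * 1 * 1 * 1 * 1 * 49 * 29 (mod 96).
Accumulate the product:
1 * 1 = 1
1 * 1 = 1
1 * 1 = 1
1 * 1 = 1
1 * 1 = 1
1 * 49 = 49
49 * 29 = 1421 ≡ 77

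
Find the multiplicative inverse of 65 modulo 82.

53

82 = 1*65 + 17
65 = 3*17 + 14
17 = 1*14 + 3
14 = 4*3 + 2
3 = 1*2 + 1
2 = 2*1 + 0
gcd(65, 82) = 1, so the inverse exists.
Bézout: 1 = 23*82 − 29*65.
So 65⁻¹ ≡ −29 ≡ 53 (mod 82).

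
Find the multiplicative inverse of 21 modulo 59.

45

59 = 2×21 + 17
21 = 1×17 + 4
17 = 4×4 + 1
4 = 4×1 + 0
gcd(21, 59) = 1, so the inverse exists.
Bézout: 1 = 5×59 − 14×21.
So 21⁻¹ ≡ −14 ≡ 45 (mod 59).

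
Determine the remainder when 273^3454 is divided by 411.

3454 in binary is 110101111110, i.e. 3454 = 2048 + 1024 + 256 + 64 + 32 + 16 + 8 + 4 + 2.
273^1 ≡ 273 (mod 411)
273^2 ≡ 273^2 = 74529 ≡ 138 (mod 411)
273^4 ≡ 138^2 = 19044 ≡ 138 (mod 411)
273^8 ≡ 138^2 = 19044 ≡ 138 (mod 411)
273^16 ≡ 138^2 = 19044 ≡ 138 (mod 411)
273^32 ≡ 138^2 = 19044 ≡ 138 (mod 411)
273^64 ≡ 138^2 = 19044 ≡ 138 (mod 411)
273^128 ≡ 138^2 = 19044 ≡ 138 (mod 411)
273^256 ≡ 138^2 = 19044 ≡ 138 (mod 411)
273^512 ≡ 138^2 = 19044 ≡ 138 (mod 411)
273^1024 ≡ 138^2 = 19044 ≡ 138 (mod 411)
273^2048 ≡ 138^2 = 19044 ≡ 138 (mod 411)
273^3454 = 273^2048 · 273^1024 · 273^256 · 273^64 · 273^32 · 273^16 · 273^8 · 273^4 · 273^2 ≡ 138 · 138 · 138 · 138 · 138 · 138 · 138 · 138 · 138 (mod 411).
Accumulate the product:
138 · 138 = 19044 ≡ 138
138 · 138 = 19044 ≡ 138
138 · 138 = 19044 ≡ 138
138 · 138 = 19044 ≡ 138
138 · 138 = 19044 ≡ 138
138 · 138 = 19044 ≡ 138
138 · 138 = 19044 ≡ 138
138 · 138 = 19044 ≡ 138

138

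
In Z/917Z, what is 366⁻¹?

228

By the extended Euclidean algorithm:
917 = 2·366 + 185
366 = 1·185 + 181
185 = 1·181 + 4
181 = 45·4 + 1
4 = 4·1 + 0
gcd(366, 917) = 1, so the inverse exists.
Bézout: 1 = −91·917 + 228·366.
So 366⁻¹ ≡ 228 (mod 917).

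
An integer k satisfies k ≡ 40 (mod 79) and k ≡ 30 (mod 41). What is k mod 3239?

1383

79⁻¹ mod 41: 79*27 ≡ 1 (mod 41), so 79⁻¹ ≡ 27.
k = 40 + 79*((30 − 40)*27 mod 41) = 40 + 79*17 = 1383.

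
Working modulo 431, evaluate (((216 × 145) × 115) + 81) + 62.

76

216 × 145 = 31320 ≡ 288 (mod 431)
288 × 115 = 33120 ≡ 364 (mod 431)
364 + 81 = 445 ≡ 14 (mod 431)
14 + 62 = 76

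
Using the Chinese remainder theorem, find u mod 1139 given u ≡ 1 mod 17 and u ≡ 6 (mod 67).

17⁻¹ mod 67: 17*4 ≡ 1 (mod 67), so 17⁻¹ ≡ 4.
u = 1 + 17*((6 − 1)*4 mod 67) = 1 + 17*20 = 341.

341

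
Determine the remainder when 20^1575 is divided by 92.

Using repeated squaring:
1575 in binary is 11000100111, i.e. 1575 = 1024 + 512 + 32 + 4 + 2 + 1.
20^1 ≡ 20 (mod 92)
20^2 ≡ 20^2 = 400 ≡ 32 (mod 92)
20^4 ≡ 32^2 = 1024 ≡ 12 (mod 92)
20^8 ≡ 12^2 = 144 ≡ 52 (mod 92)
20^16 ≡ 52^2 = 2704 ≡ 36 (mod 92)
20^32 ≡ 36^2 = 1296 ≡ 8 (mod 92)
20^64 ≡ 8^2 = 64 (mod 92)
20^128 ≡ 64^2 = 4096 ≡ 48 (mod 92)
20^256 ≡ 48^2 = 2304 ≡ 4 (mod 92)
20^512 ≡ 4^2 = 16 (mod 92)
20^1024 ≡ 16^2 = 256 ≡ 72 (mod 92)
20^1575 = 20^1024 × 20^512 × 20^32 × 20^4 × 20^2 × 20^1 ≡ 72 × 16 × 8 × 12 × 32 × 20 (mod 92).
Accumulate the product:
72 × 16 = 1152 ≡ 48
48 × 8 = 384 ≡ 16
16 × 12 = 192 ≡ 8
8 × 32 = 256 ≡ 72
72 × 20 = 1440 ≡ 60

60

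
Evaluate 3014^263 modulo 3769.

Using repeated squaring:
3014^1 ≡ 3014 (mod 3769)
3014^2 ≡ 3014^2 = 9084196 ≡ 906 (mod 3769)
3014^4 ≡ 906^2 = 820836 ≡ 2963 (mod 3769)
3014^8 ≡ 2963^2 = 8779369 ≡ 1368 (mod 3769)
3014^16 ≡ 1368^2 = 1871424 ≡ 2000 (mod 3769)
3014^32 ≡ 2000^2 = 4000000 ≡ 1091 (mod 3769)
3014^64 ≡ 1091^2 = 1190281 ≡ 3046 (mod 3769)
3014^128 ≡ 3046^2 = 9278116 ≡ 2607 (mod 3769)
3014^256 ≡ 2607^2 = 6796449 ≡ 942 (mod 3769)
3014^263 = 3014^256 * 3014^4 * 3014^2 * 3014^1 ≡ 942 * 2963 * 906 * 3014 (mod 3769).
Accumulate the product:
942 * 2963 = 2791146 ≡ 2086
2086 * 906 = 1889916 ≡ 1647
1647 * 3014 = 4964058 ≡ 285

285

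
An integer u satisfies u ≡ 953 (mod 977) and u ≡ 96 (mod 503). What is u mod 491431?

977⁻¹ mod 503: 977*52 ≡ 1 (mod 503), so 977⁻¹ ≡ 52.
u = 953 + 977*((96 − 953)*52 mod 503) = 953 + 977*203 = 199284.
Check: 199284 mod 977 = 953, 199284 mod 503 = 96. ✓

199284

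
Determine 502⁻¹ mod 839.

239

839 = 1×502 + 337
502 = 1×337 + 165
337 = 2×165 + 7
165 = 23×7 + 4
7 = 1×4 + 3
4 = 1×3 + 1
3 = 3×1 + 0
gcd(502, 839) = 1, so the inverse exists.
Bézout: 1 = −143×839 + 239×502.
So 502⁻¹ ≡ 239 (mod 839).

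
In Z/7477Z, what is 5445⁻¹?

5111

Apply the Euclidean algorithm and back-substitute:
7477 = 1·5445 + 2032
5445 = 2·2032 + 1381
2032 = 1·1381 + 651
1381 = 2·651 + 79
651 = 8·79 + 19
79 = 4·19 + 3
19 = 6·3 + 1
3 = 3·1 + 0
gcd(5445, 7477) = 1, so the inverse exists.
Bézout: 1 = 1723·7477 − 2366·5445.
So 5445⁻¹ ≡ −2366 ≡ 5111 (mod 7477).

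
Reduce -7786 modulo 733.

277

-7786 = -11*733 + 277, so -7786 ≡ 277 (mod 733).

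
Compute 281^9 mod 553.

141

9 in binary is 1001, i.e. 9 = 8 + 1.
281^1 ≡ 281 (mod 553)
281^2 ≡ 281^2 = 78961 ≡ 435 (mod 553)
281^4 ≡ 435^2 = 189225 ≡ 99 (mod 553)
281^8 ≡ 99^2 = 9801 ≡ 400 (mod 553)
281^9 = 281^8 * 281^1 ≡ 400 * 281 (mod 553).
400 * 281 = 112400 ≡ 141 (mod 553).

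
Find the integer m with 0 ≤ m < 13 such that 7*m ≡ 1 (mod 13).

13 = 1·7 + 6
7 = 1·6 + 1
6 = 6·1 + 0
gcd(7, 13) = 1, so the inverse exists.
Bézout: 1 = −1·13 + 2·7.
So 7⁻¹ ≡ 2 (mod 13).

2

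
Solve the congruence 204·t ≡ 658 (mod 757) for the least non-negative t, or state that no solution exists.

gcd(204, 757) = 1, so a unique solution mod 757 exists.
204⁻¹ ≡ 308 (mod 757).
t ≡ 308·658 ≡ 545 (mod 757).

545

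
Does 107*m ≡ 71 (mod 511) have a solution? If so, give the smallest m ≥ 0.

gcd(107, 511) = 1, so a unique solution mod 511 exists.
107⁻¹ ≡ 277 (mod 511).
m ≡ 277*71 ≡ 249 (mod 511).

249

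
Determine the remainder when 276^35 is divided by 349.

145

Compute successive squares:
35 in binary is 100011, i.e. 35 = 32 + 2 + 1.
276^1 ≡ 276 (mod 349)
276^2 ≡ 276^2 = 76176 ≡ 94 (mod 349)
276^4 ≡ 94^2 = 8836 ≡ 111 (mod 349)
276^8 ≡ 111^2 = 12321 ≡ 106 (mod 349)
276^16 ≡ 106^2 = 11236 ≡ 68 (mod 349)
276^32 ≡ 68^2 = 4624 ≡ 87 (mod 349)
276^35 = 276^32 × 276^2 × 276^1 ≡ 87 × 94 × 276 (mod 349).
Accumulate the product:
87 × 94 = 8178 ≡ 151
151 × 276 = 41676 ≡ 145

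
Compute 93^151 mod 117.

63

151 in binary is 10010111, i.e. 151 = 128 + 16 + 4 + 2 + 1.
93^1 ≡ 93 (mod 117)
93^2 ≡ 93^2 = 8649 ≡ 108 (mod 117)
93^4 ≡ 108^2 = 11664 ≡ 81 (mod 117)
93^8 ≡ 81^2 = 6561 ≡ 9 (mod 117)
93^16 ≡ 9^2 = 81 (mod 117)
93^32 ≡ 81^2 = 6561 ≡ 9 (mod 117)
93^64 ≡ 9^2 = 81 (mod 117)
93^128 ≡ 81^2 = 6561 ≡ 9 (mod 117)
93^151 = 93^128 × 93^16 × 93^4 × 93^2 × 93^1 ≡ 9 × 81 × 81 × 108 × 93 (mod 117).
Accumulate the product:
9 × 81 = 729 ≡ 27
27 × 81 = 2187 ≡ 81
81 × 108 = 8748 ≡ 90
90 × 93 = 8370 ≡ 63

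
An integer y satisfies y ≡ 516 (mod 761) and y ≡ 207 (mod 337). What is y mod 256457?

148150

761⁻¹ mod 337: 761*31 ≡ 1 (mod 337), so 761⁻¹ ≡ 31.
y = 516 + 761*((207 − 516)*31 mod 337) = 516 + 761*194 = 148150.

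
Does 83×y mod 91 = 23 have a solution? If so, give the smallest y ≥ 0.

gcd(83, 91) = 1, so a unique solution mod 91 exists.
83⁻¹ ≡ 34 (mod 91).
y ≡ 34×23 ≡ 54 (mod 91).

54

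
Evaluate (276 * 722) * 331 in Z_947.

276 * 722 = 199272 ≡ 402 (mod 947)
402 * 331 = 133062 ≡ 482 (mod 947)

482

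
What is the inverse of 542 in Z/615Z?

278

Apply the Euclidean algorithm and back-substitute:
615 = 1*542 + 73
542 = 7*73 + 31
73 = 2*31 + 11
31 = 2*11 + 9
11 = 1*9 + 2
9 = 4*2 + 1
2 = 2*1 + 0
gcd(542, 615) = 1, so the inverse exists.
Back-substitute for 1:
1 = 1*9 − 4*2
  = −4*11 + 5*9
  = 5*31 − 14*11
  = −14*73 + 33*31
  = 33*542 − 245*73
  = −245*615 + 278*542
So 542⁻¹ ≡ 278 (mod 615).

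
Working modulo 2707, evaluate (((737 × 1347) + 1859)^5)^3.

737 × 1347 = 992739 ≡ 1977 (mod 2707)
1977 + 1859 = 3836 ≡ 1129 (mod 2707)
(1129)^5 ≡ 1045 (mod 2707)
(1045)^3 ≡ 498 (mod 2707)

498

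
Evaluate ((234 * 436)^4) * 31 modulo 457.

234 * 436 = 102024 ≡ 113 (mod 457)
(113)^4 ≡ 272 (mod 457)
272 * 31 = 8432 ≡ 206 (mod 457)

206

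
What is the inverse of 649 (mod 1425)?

1425 = 2*649 + 127
649 = 5*127 + 14
127 = 9*14 + 1
14 = 14*1 + 0
gcd(649, 1425) = 1, so the inverse exists.
Back-substitute for 1:
1 = 1*127 − 9*14
  = −9*649 + 46*127
  = 46*1425 − 101*649
So 649⁻¹ ≡ −101 ≡ 1324 (mod 1425).

1324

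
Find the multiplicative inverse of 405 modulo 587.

358

587 = 1×405 + 182
405 = 2×182 + 41
182 = 4×41 + 18
41 = 2×18 + 5
18 = 3×5 + 3
5 = 1×3 + 2
3 = 1×2 + 1
2 = 2×1 + 0
gcd(405, 587) = 1, so the inverse exists.
Bézout: 1 = 158×587 − 229×405.
So 405⁻¹ ≡ −229 ≡ 358 (mod 587).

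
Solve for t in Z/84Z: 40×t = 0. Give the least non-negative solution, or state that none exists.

gcd(40, 84) = 4, and 4 | 0, so solutions exist.
Divide through by 4: 10×t ≡ 0 (mod 21).
10⁻¹ ≡ 19 (mod 21).
t ≡ 19×0 ≡ 0 (mod 21).
The smallest non-negative solution is t = 0.

0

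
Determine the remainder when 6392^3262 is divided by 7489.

706

Using repeated squaring:
3262 in binary is 110010111110, i.e. 3262 = 2048 + 1024 + 128 + 32 + 16 + 8 + 4 + 2.
6392^1 ≡ 6392 (mod 7489)
6392^2 ≡ 6392^2 = 40857664 ≡ 5169 (mod 7489)
6392^4 ≡ 5169^2 = 26718561 ≡ 5298 (mod 7489)
6392^8 ≡ 5298^2 = 28068804 ≡ 32 (mod 7489)
6392^16 ≡ 32^2 = 1024 (mod 7489)
6392^32 ≡ 1024^2 = 1048576 ≡ 116 (mod 7489)
6392^64 ≡ 116^2 = 13456 ≡ 5967 (mod 7489)
6392^128 ≡ 5967^2 = 35605089 ≡ 2383 (mod 7489)
6392^256 ≡ 2383^2 = 5678689 ≡ 2027 (mod 7489)
6392^512 ≡ 2027^2 = 4108729 ≡ 4757 (mod 7489)
6392^1024 ≡ 4757^2 = 22629049 ≡ 4780 (mod 7489)
6392^2048 ≡ 4780^2 = 22848400 ≡ 6950 (mod 7489)
6392^3262 = 6392^2048 · 6392^1024 · 6392^128 · 6392^32 · 6392^16 · 6392^8 · 6392^4 · 6392^2 ≡ 6950 · 4780 · 2383 · 116 · 1024 · 32 · 5298 · 5169 (mod 7489).
Accumulate the product:
6950 · 4780 = 33221000 ≡ 7285
7285 · 2383 = 17360155 ≡ 653
653 · 116 = 75748 ≡ 858
858 · 1024 = 878592 ≡ 2379
2379 · 32 = 76128 ≡ 1238
1238 · 5298 = 6558924 ≡ 6049
6049 · 5169 = 31267281 ≡ 706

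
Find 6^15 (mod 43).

1

Compute successive squares:
15 in binary is 1111, i.e. 15 = 8 + 4 + 2 + 1.
6^1 ≡ 6 (mod 43)
6^2 ≡ 6^2 = 36 (mod 43)
6^4 ≡ 36^2 = 1296 ≡ 6 (mod 43)
6^8 ≡ 6^2 = 36 (mod 43)
6^15 = 6^8 · 6^4 · 6^2 · 6^1 ≡ 36 · 6 · 36 · 6 (mod 43).
Accumulate the product:
36 · 6 = 216 ≡ 1
1 · 36 = 36
36 · 6 = 216 ≡ 1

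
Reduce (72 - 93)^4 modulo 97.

72 - 93 = -21 ≡ 76 (mod 97)
(76)^4 ≡ 93 (mod 97)

93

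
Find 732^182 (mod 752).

182 in binary is 10110110, i.e. 182 = 128 + 32 + 16 + 4 + 2.
732^1 ≡ 732 (mod 752)
732^2 ≡ 732^2 = 535824 ≡ 400 (mod 752)
732^4 ≡ 400^2 = 160000 ≡ 576 (mod 752)
732^8 ≡ 576^2 = 331776 ≡ 144 (mod 752)
732^16 ≡ 144^2 = 20736 ≡ 432 (mod 752)
732^32 ≡ 432^2 = 186624 ≡ 128 (mod 752)
732^64 ≡ 128^2 = 16384 ≡ 592 (mod 752)
732^128 ≡ 592^2 = 350464 ≡ 32 (mod 752)
732^182 = 732^128 × 732^32 × 732^16 × 732^4 × 732^2 ≡ 32 × 128 × 432 × 576 × 400 (mod 752).
Accumulate the product:
32 × 128 = 4096 ≡ 336
336 × 432 = 145152 ≡ 16
16 × 576 = 9216 ≡ 192
192 × 400 = 76800 ≡ 96

96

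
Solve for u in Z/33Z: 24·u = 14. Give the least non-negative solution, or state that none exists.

no solution

gcd(24, 33) = 3, and 3 does not divide 14.
So the congruence has no solution.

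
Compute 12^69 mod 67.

53

Using repeated squaring:
69 in binary is 1000101, i.e. 69 = 64 + 4 + 1.
12^1 ≡ 12 (mod 67)
12^2 ≡ 12^2 = 144 ≡ 10 (mod 67)
12^4 ≡ 10^2 = 100 ≡ 33 (mod 67)
12^8 ≡ 33^2 = 1089 ≡ 17 (mod 67)
12^16 ≡ 17^2 = 289 ≡ 21 (mod 67)
12^32 ≡ 21^2 = 441 ≡ 39 (mod 67)
12^64 ≡ 39^2 = 1521 ≡ 47 (mod 67)
12^69 = 12^64 * 12^4 * 12^1 ≡ 47 * 33 * 12 (mod 67).
Accumulate the product:
47 * 33 = 1551 ≡ 10
10 * 12 = 120 ≡ 53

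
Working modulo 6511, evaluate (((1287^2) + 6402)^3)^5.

(1287)^2 ≡ 2575 (mod 6511)
2575 + 6402 = 8977 ≡ 2466 (mod 6511)
(2466)^3 ≡ 2007 (mod 6511)
(2007)^5 ≡ 2245 (mod 6511)

2245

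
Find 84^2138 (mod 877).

606

84^1 ≡ 84 (mod 877)
84^2 ≡ 84^2 = 7056 ≡ 40 (mod 877)
84^4 ≡ 40^2 = 1600 ≡ 723 (mod 877)
84^8 ≡ 723^2 = 522729 ≡ 37 (mod 877)
84^16 ≡ 37^2 = 1369 ≡ 492 (mod 877)
84^32 ≡ 492^2 = 242064 ≡ 12 (mod 877)
84^64 ≡ 12^2 = 144 (mod 877)
84^128 ≡ 144^2 = 20736 ≡ 565 (mod 877)
84^256 ≡ 565^2 = 319225 ≡ 874 (mod 877)
84^512 ≡ 874^2 = 763876 ≡ 9 (mod 877)
84^1024 ≡ 9^2 = 81 (mod 877)
84^2048 ≡ 81^2 = 6561 ≡ 422 (mod 877)
84^2138 = 84^2048 · 84^64 · 84^16 · 84^8 · 84^2 ≡ 422 · 144 · 492 · 37 · 40 (mod 877).
Accumulate the product:
422 · 144 = 60768 ≡ 255
255 · 492 = 125460 ≡ 49
49 · 37 = 1813 ≡ 59
59 · 40 = 2360 ≡ 606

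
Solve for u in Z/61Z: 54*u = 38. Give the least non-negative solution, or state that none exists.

12

gcd(54, 61) = 1, so a unique solution mod 61 exists.
54⁻¹ ≡ 26 (mod 61).
u ≡ 26*38 ≡ 12 (mod 61).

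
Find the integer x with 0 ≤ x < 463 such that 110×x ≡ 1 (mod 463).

Apply the Euclidean algorithm and back-substitute:
463 = 4×110 + 23
110 = 4×23 + 18
23 = 1×18 + 5
18 = 3×5 + 3
5 = 1×3 + 2
3 = 1×2 + 1
2 = 2×1 + 0
gcd(110, 463) = 1, so the inverse exists.
Bézout: 1 = −43×463 + 181×110.
So 110⁻¹ ≡ 181 (mod 463).

181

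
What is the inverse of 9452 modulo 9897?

4070

9897 = 1·9452 + 445
9452 = 21·445 + 107
445 = 4·107 + 17
107 = 6·17 + 5
17 = 3·5 + 2
5 = 2·2 + 1
2 = 2·1 + 0
gcd(9452, 9897) = 1, so the inverse exists.
Back-substitute for 1:
1 = 1·5 − 2·2
  = −2·17 + 7·5
  = 7·107 − 44·17
  = −44·445 + 183·107
  = 183·9452 − 3887·445
  = −3887·9897 + 4070·9452
So 9452⁻¹ ≡ 4070 (mod 9897).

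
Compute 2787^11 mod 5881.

2895

Using repeated squaring:
11 in binary is 1011, i.e. 11 = 8 + 2 + 1.
2787^1 ≡ 2787 (mod 5881)
2787^2 ≡ 2787^2 = 7767369 ≡ 4449 (mod 5881)
2787^4 ≡ 4449^2 = 19793601 ≡ 4036 (mod 5881)
2787^8 ≡ 4036^2 = 16289296 ≡ 4807 (mod 5881)
2787^11 = 2787^8 * 2787^2 * 2787^1 ≡ 4807 * 4449 * 2787 (mod 5881).
Accumulate the product:
4807 * 4449 = 21386343 ≡ 3027
3027 * 2787 = 8436249 ≡ 2895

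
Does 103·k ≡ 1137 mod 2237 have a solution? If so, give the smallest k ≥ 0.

gcd(103, 2237) = 1, so a unique solution mod 2237 exists.
103⁻¹ ≡ 695 (mod 2237).
k ≡ 695·1137 ≡ 554 (mod 2237).

554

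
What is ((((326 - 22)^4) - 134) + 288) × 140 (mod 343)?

326 - 22 = 304
(304)^4 ≡ 249 (mod 343)
249 - 134 = 115
115 + 288 = 403 ≡ 60 (mod 343)
60 × 140 = 8400 ≡ 168 (mod 343)

168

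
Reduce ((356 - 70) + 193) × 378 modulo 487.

356 - 70 = 286
286 + 193 = 479
479 × 378 = 181062 ≡ 385 (mod 487)

385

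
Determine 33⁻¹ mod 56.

17

56 = 1×33 + 23
33 = 1×23 + 10
23 = 2×10 + 3
10 = 3×3 + 1
3 = 3×1 + 0
gcd(33, 56) = 1, so the inverse exists.
Back-substitute for 1:
1 = 1×10 − 3×3
  = −3×23 + 7×10
  = 7×33 − 10×23
  = −10×56 + 17×33
So 33⁻¹ ≡ 17 (mod 56).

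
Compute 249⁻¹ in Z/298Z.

225

298 = 1*249 + 49
249 = 5*49 + 4
49 = 12*4 + 1
4 = 4*1 + 0
gcd(249, 298) = 1, so the inverse exists.
Back-substitute for 1:
1 = 1*49 − 12*4
  = −12*249 + 61*49
  = 61*298 − 73*249
So 249⁻¹ ≡ −73 ≡ 225 (mod 298).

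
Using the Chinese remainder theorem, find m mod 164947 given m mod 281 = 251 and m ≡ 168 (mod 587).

48302

281⁻¹ mod 587: 281·493 ≡ 1 (mod 587), so 281⁻¹ ≡ 493.
m = 251 + 281·((168 − 251)·493 mod 587) = 251 + 281·171 = 48302.
Check: 48302 mod 281 = 251, 48302 mod 587 = 168. ✓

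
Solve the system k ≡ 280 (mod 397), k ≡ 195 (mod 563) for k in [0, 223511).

397⁻¹ mod 563: 397*78 ≡ 1 (mod 563), so 397⁻¹ ≡ 78.
k = 280 + 397*((195 − 280)*78 mod 563) = 280 + 397*126 = 50302.

50302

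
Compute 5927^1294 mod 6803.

5975

1294 in binary is 10100001110, i.e. 1294 = 1024 + 256 + 8 + 4 + 2.
5927^1 ≡ 5927 (mod 6803)
5927^2 ≡ 5927^2 = 35129329 ≡ 5440 (mod 6803)
5927^4 ≡ 5440^2 = 29593600 ≡ 550 (mod 6803)
5927^8 ≡ 550^2 = 302500 ≡ 3168 (mod 6803)
5927^16 ≡ 3168^2 = 10036224 ≡ 1799 (mod 6803)
5927^32 ≡ 1799^2 = 3236401 ≡ 4976 (mod 6803)
5927^64 ≡ 4976^2 = 24760576 ≡ 4459 (mod 6803)
5927^128 ≡ 4459^2 = 19882681 ≡ 4315 (mod 6803)
5927^256 ≡ 4315^2 = 18619225 ≡ 6217 (mod 6803)
5927^512 ≡ 6217^2 = 38651089 ≡ 3246 (mod 6803)
5927^1024 ≡ 3246^2 = 10536516 ≡ 5472 (mod 6803)
5927^1294 = 5927^1024 * 5927^256 * 5927^8 * 5927^4 * 5927^2 ≡ 5472 * 6217 * 3168 * 550 * 5440 (mod 6803).
Accumulate the product:
5472 * 6217 = 34019424 ≡ 4424
4424 * 3168 = 14015232 ≡ 1052
1052 * 550 = 578600 ≡ 345
345 * 5440 = 1876800 ≡ 5975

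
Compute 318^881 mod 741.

318^1 ≡ 318 (mod 741)
318^2 ≡ 318^2 = 101124 ≡ 348 (mod 741)
318^4 ≡ 348^2 = 121104 ≡ 321 (mod 741)
318^8 ≡ 321^2 = 103041 ≡ 42 (mod 741)
318^16 ≡ 42^2 = 1764 ≡ 282 (mod 741)
318^32 ≡ 282^2 = 79524 ≡ 237 (mod 741)
318^64 ≡ 237^2 = 56169 ≡ 594 (mod 741)
318^128 ≡ 594^2 = 352836 ≡ 120 (mod 741)
318^256 ≡ 120^2 = 14400 ≡ 321 (mod 741)
318^512 ≡ 321^2 = 103041 ≡ 42 (mod 741)
318^881 = 318^512 * 318^256 * 318^64 * 318^32 * 318^16 * 318^1 ≡ 42 * 321 * 594 * 237 * 282 * 318 (mod 741).
Accumulate the product:
42 * 321 = 13482 ≡ 144
144 * 594 = 85536 ≡ 321
321 * 237 = 76077 ≡ 495
495 * 282 = 139590 ≡ 282
282 * 318 = 89676 ≡ 15

15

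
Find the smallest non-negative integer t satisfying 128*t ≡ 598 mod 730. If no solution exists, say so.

gcd(128, 730) = 2, and 2 | 598, so solutions exist.
Divide through by 2: 64*t ≡ 299 mod 365.
64⁻¹ ≡ 154 (mod 365).
t ≡ 154*299 ≡ 56 (mod 365).
The smallest non-negative solution is t = 56.

56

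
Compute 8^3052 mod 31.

Using repeated squaring:
3052 in binary is 101111101100, i.e. 3052 = 2048 + 512 + 256 + 128 + 64 + 32 + 8 + 4.
8^1 ≡ 8 (mod 31)
8^2 ≡ 8^2 = 64 ≡ 2 (mod 31)
8^4 ≡ 2^2 = 4 (mod 31)
8^8 ≡ 4^2 = 16 (mod 31)
8^16 ≡ 16^2 = 256 ≡ 8 (mod 31)
8^32 ≡ 8^2 = 64 ≡ 2 (mod 31)
8^64 ≡ 2^2 = 4 (mod 31)
8^128 ≡ 4^2 = 16 (mod 31)
8^256 ≡ 16^2 = 256 ≡ 8 (mod 31)
8^512 ≡ 8^2 = 64 ≡ 2 (mod 31)
8^1024 ≡ 2^2 = 4 (mod 31)
8^2048 ≡ 4^2 = 16 (mod 31)
8^3052 = 8^2048 × 8^512 × 8^256 × 8^128 × 8^64 × 8^32 × 8^8 × 8^4 ≡ 16 × 2 × 8 × 16 × 4 × 2 × 16 × 4 (mod 31).
Accumulate the product:
16 × 2 = 32 ≡ 1
1 × 8 = 8
8 × 16 = 128 ≡ 4
4 × 4 = 16
16 × 2 = 32 ≡ 1
1 × 16 = 16
16 × 4 = 64 ≡ 2

2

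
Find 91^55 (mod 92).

Compute successive squares:
55 in binary is 110111, i.e. 55 = 32 + 16 + 4 + 2 + 1.
91^1 ≡ 91 (mod 92)
91^2 ≡ 91^2 = 8281 ≡ 1 (mod 92)
91^4 ≡ 1^2 = 1 (mod 92)
91^8 ≡ 1^2 = 1 (mod 92)
91^16 ≡ 1^2 = 1 (mod 92)
91^32 ≡ 1^2 = 1 (mod 92)
91^55 = 91^32 * 91^16 * 91^4 * 91^2 * 91^1 ≡ 1 * 1 * 1 * 1 * 91 (mod 92).
Accumulate the product:
1 * 1 = 1
1 * 1 = 1
1 * 1 = 1
1 * 91 = 91

91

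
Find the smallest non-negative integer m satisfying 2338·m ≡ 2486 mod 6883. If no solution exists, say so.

gcd(2338, 6883) = 1, so a unique solution mod 6883 exists.
2338⁻¹ ≡ 3100 (mod 6883).
m ≡ 3100·2486 ≡ 4523 (mod 6883).

4523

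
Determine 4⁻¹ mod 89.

67

Apply the Euclidean algorithm and back-substitute:
89 = 22·4 + 1
4 = 4·1 + 0
gcd(4, 89) = 1, so the inverse exists.
Bézout: 1 = 1·89 − 22·4.
So 4⁻¹ ≡ −22 ≡ 67 (mod 89).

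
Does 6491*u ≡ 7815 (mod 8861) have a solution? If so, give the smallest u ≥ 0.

gcd(6491, 8861) = 1, so a unique solution mod 8861 exists.
6491⁻¹ ≡ 6771 (mod 8861).
u ≡ 6771*7815 ≡ 6334 (mod 8861).

6334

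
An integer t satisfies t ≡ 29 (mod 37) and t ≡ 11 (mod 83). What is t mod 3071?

37⁻¹ mod 83: 37×9 ≡ 1 (mod 83), so 37⁻¹ ≡ 9.
t = 29 + 37×((11 − 29)×9 mod 83) = 29 + 37×4 = 177.

177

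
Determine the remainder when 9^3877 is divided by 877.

Compute successive squares:
9^1 ≡ 9 (mod 877)
9^2 ≡ 9^2 = 81 (mod 877)
9^4 ≡ 81^2 = 6561 ≡ 422 (mod 877)
9^8 ≡ 422^2 = 178084 ≡ 53 (mod 877)
9^16 ≡ 53^2 = 2809 ≡ 178 (mod 877)
9^32 ≡ 178^2 = 31684 ≡ 112 (mod 877)
9^64 ≡ 112^2 = 12544 ≡ 266 (mod 877)
9^128 ≡ 266^2 = 70756 ≡ 596 (mod 877)
9^256 ≡ 596^2 = 355216 ≡ 31 (mod 877)
9^512 ≡ 31^2 = 961 ≡ 84 (mod 877)
9^1024 ≡ 84^2 = 7056 ≡ 40 (mod 877)
9^2048 ≡ 40^2 = 1600 ≡ 723 (mod 877)
9^3877 = 9^2048 * 9^1024 * 9^512 * 9^256 * 9^32 * 9^4 * 9^1 ≡ 723 * 40 * 84 * 31 * 112 * 422 * 9 (mod 877).
Accumulate the product:
723 * 40 = 28920 ≡ 856
856 * 84 = 71904 ≡ 867
867 * 31 = 26877 ≡ 567
567 * 112 = 63504 ≡ 360
360 * 422 = 151920 ≡ 199
199 * 9 = 1791 ≡ 37

37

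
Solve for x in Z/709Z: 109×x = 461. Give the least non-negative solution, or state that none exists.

388

gcd(109, 709) = 1, so a unique solution mod 709 exists.
109⁻¹ ≡ 696 (mod 709).
x ≡ 696×461 ≡ 388 (mod 709).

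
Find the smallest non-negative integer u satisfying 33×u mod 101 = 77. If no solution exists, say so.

gcd(33, 101) = 1, so a unique solution mod 101 exists.
33⁻¹ ≡ 49 (mod 101).
u ≡ 49×77 ≡ 36 (mod 101).

36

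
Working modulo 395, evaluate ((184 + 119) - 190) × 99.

127

184 + 119 = 303
303 - 190 = 113
113 × 99 = 11187 ≡ 127 (mod 395)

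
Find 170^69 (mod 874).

By square-and-multiply:
69 in binary is 1000101, i.e. 69 = 64 + 4 + 1.
170^1 ≡ 170 (mod 874)
170^2 ≡ 170^2 = 28900 ≡ 58 (mod 874)
170^4 ≡ 58^2 = 3364 ≡ 742 (mod 874)
170^8 ≡ 742^2 = 550564 ≡ 818 (mod 874)
170^16 ≡ 818^2 = 669124 ≡ 514 (mod 874)
170^32 ≡ 514^2 = 264196 ≡ 248 (mod 874)
170^64 ≡ 248^2 = 61504 ≡ 324 (mod 874)
170^69 = 170^64 × 170^4 × 170^1 ≡ 324 × 742 × 170 (mod 874).
Accumulate the product:
324 × 742 = 240408 ≡ 58
58 × 170 = 9860 ≡ 246

246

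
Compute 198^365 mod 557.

498

365 in binary is 101101101, i.e. 365 = 256 + 64 + 32 + 8 + 4 + 1.
198^1 ≡ 198 (mod 557)
198^2 ≡ 198^2 = 39204 ≡ 214 (mod 557)
198^4 ≡ 214^2 = 45796 ≡ 122 (mod 557)
198^8 ≡ 122^2 = 14884 ≡ 402 (mod 557)
198^16 ≡ 402^2 = 161604 ≡ 74 (mod 557)
198^32 ≡ 74^2 = 5476 ≡ 463 (mod 557)
198^64 ≡ 463^2 = 214369 ≡ 481 (mod 557)
198^128 ≡ 481^2 = 231361 ≡ 206 (mod 557)
198^256 ≡ 206^2 = 42436 ≡ 104 (mod 557)
198^365 = 198^256 * 198^64 * 198^32 * 198^8 * 198^4 * 198^1 ≡ 104 * 481 * 463 * 402 * 122 * 198 (mod 557).
Accumulate the product:
104 * 481 = 50024 ≡ 451
451 * 463 = 208813 ≡ 495
495 * 402 = 198990 ≡ 141
141 * 122 = 17202 ≡ 492
492 * 198 = 97416 ≡ 498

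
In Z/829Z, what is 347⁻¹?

Run the extended Euclidean algorithm:
829 = 2·347 + 135
347 = 2·135 + 77
135 = 1·77 + 58
77 = 1·58 + 19
58 = 3·19 + 1
19 = 19·1 + 0
gcd(347, 829) = 1, so the inverse exists.
Back-substitute for 1:
1 = 1·58 − 3·19
  = −3·77 + 4·58
  = 4·135 − 7·77
  = −7·347 + 18·135
  = 18·829 − 43·347
So 347⁻¹ ≡ −43 ≡ 786 (mod 829).

786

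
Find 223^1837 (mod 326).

By square-and-multiply:
1837 in binary is 11100101101, i.e. 1837 = 1024 + 512 + 256 + 32 + 8 + 4 + 1.
223^1 ≡ 223 (mod 326)
223^2 ≡ 223^2 = 49729 ≡ 177 (mod 326)
223^4 ≡ 177^2 = 31329 ≡ 33 (mod 326)
223^8 ≡ 33^2 = 1089 ≡ 111 (mod 326)
223^16 ≡ 111^2 = 12321 ≡ 259 (mod 326)
223^32 ≡ 259^2 = 67081 ≡ 251 (mod 326)
223^64 ≡ 251^2 = 63001 ≡ 83 (mod 326)
223^128 ≡ 83^2 = 6889 ≡ 43 (mod 326)
223^256 ≡ 43^2 = 1849 ≡ 219 (mod 326)
223^512 ≡ 219^2 = 47961 ≡ 39 (mod 326)
223^1024 ≡ 39^2 = 1521 ≡ 217 (mod 326)
223^1837 = 223^1024 * 223^512 * 223^256 * 223^32 * 223^8 * 223^4 * 223^1 ≡ 217 * 39 * 219 * 251 * 111 * 33 * 223 (mod 326).
Accumulate the product:
217 * 39 = 8463 ≡ 313
313 * 219 = 68547 ≡ 87
87 * 251 = 21837 ≡ 321
321 * 111 = 35631 ≡ 97
97 * 33 = 3201 ≡ 267
267 * 223 = 59541 ≡ 209

209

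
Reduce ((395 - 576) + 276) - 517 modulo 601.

395 - 576 = -181 ≡ 420 (mod 601)
420 + 276 = 696 ≡ 95 (mod 601)
95 - 517 = -422 ≡ 179 (mod 601)

179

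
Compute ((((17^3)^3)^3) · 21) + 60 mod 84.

(17)^3 ≡ 41 (mod 84)
(41)^3 ≡ 41 (mod 84)
(41)^3 ≡ 41 (mod 84)
41 · 21 = 861 ≡ 21 (mod 84)
21 + 60 = 81

81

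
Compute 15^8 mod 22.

9

Using repeated squaring:
15^1 ≡ 15 (mod 22)
15^2 ≡ 15^2 = 225 ≡ 5 (mod 22)
15^4 ≡ 5^2 = 25 ≡ 3 (mod 22)
15^8 ≡ 3^2 = 9 (mod 22)
So 15^8 ≡ 9 (mod 22).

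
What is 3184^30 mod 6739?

Using repeated squaring:
30 in binary is 11110, i.e. 30 = 16 + 8 + 4 + 2.
3184^1 ≡ 3184 (mod 6739)
3184^2 ≡ 3184^2 = 10137856 ≡ 2400 (mod 6739)
3184^4 ≡ 2400^2 = 5760000 ≡ 4894 (mod 6739)
3184^8 ≡ 4894^2 = 23951236 ≡ 830 (mod 6739)
3184^16 ≡ 830^2 = 688900 ≡ 1522 (mod 6739)
3184^30 = 3184^16 * 3184^8 * 3184^4 * 3184^2 ≡ 1522 * 830 * 4894 * 2400 (mod 6739).
Accumulate the product:
1522 * 830 = 1263260 ≡ 3067
3067 * 4894 = 15009898 ≡ 2145
2145 * 2400 = 5148000 ≡ 6143

6143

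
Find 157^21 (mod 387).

343

By square-and-multiply:
21 in binary is 10101, i.e. 21 = 16 + 4 + 1.
157^1 ≡ 157 (mod 387)
157^2 ≡ 157^2 = 24649 ≡ 268 (mod 387)
157^4 ≡ 268^2 = 71824 ≡ 229 (mod 387)
157^8 ≡ 229^2 = 52441 ≡ 196 (mod 387)
157^16 ≡ 196^2 = 38416 ≡ 103 (mod 387)
157^21 = 157^16 * 157^4 * 157^1 ≡ 103 * 229 * 157 (mod 387).
Accumulate the product:
103 * 229 = 23587 ≡ 367
367 * 157 = 57619 ≡ 343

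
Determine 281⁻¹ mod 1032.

617

By the extended Euclidean algorithm:
1032 = 3·281 + 189
281 = 1·189 + 92
189 = 2·92 + 5
92 = 18·5 + 2
5 = 2·2 + 1
2 = 2·1 + 0
gcd(281, 1032) = 1, so the inverse exists.
Bézout: 1 = 113·1032 − 415·281.
So 281⁻¹ ≡ −415 ≡ 617 (mod 1032).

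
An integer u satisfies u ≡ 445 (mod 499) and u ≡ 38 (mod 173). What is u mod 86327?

499⁻¹ mod 173: 499×147 ≡ 1 (mod 173), so 499⁻¹ ≡ 147.
u = 445 + 499×((38 − 445)×147 mod 173) = 445 + 499×29 = 14916.

14916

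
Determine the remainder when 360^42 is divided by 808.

42 in binary is 101010, i.e. 42 = 32 + 8 + 2.
360^1 ≡ 360 (mod 808)
360^2 ≡ 360^2 = 129600 ≡ 320 (mod 808)
360^4 ≡ 320^2 = 102400 ≡ 592 (mod 808)
360^8 ≡ 592^2 = 350464 ≡ 600 (mod 808)
360^16 ≡ 600^2 = 360000 ≡ 440 (mod 808)
360^32 ≡ 440^2 = 193600 ≡ 488 (mod 808)
360^42 = 360^32 × 360^8 × 360^2 ≡ 488 × 600 × 320 (mod 808).
Accumulate the product:
488 × 600 = 292800 ≡ 304
304 × 320 = 97280 ≡ 320

320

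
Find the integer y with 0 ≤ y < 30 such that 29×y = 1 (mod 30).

30 = 1*29 + 1
29 = 29*1 + 0
gcd(29, 30) = 1, so the inverse exists.
Back-substitute for 1:
1 = 1*30 − 1*29
So 29⁻¹ ≡ −1 ≡ 29 (mod 30).

29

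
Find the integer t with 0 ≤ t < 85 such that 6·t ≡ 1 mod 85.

By the extended Euclidean algorithm:
85 = 14×6 + 1
6 = 6×1 + 0
gcd(6, 85) = 1, so the inverse exists.
Back-substitute for 1:
1 = 1×85 − 14×6
So 6⁻¹ ≡ −14 ≡ 71 (mod 85).

71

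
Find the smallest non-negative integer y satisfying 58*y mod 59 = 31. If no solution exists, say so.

28

gcd(58, 59) = 1, so a unique solution mod 59 exists.
58⁻¹ ≡ 58 (mod 59).
y ≡ 58*31 ≡ 28 (mod 59).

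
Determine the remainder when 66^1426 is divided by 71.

66^1 ≡ 66 (mod 71)
66^2 ≡ 66^2 = 4356 ≡ 25 (mod 71)
66^4 ≡ 25^2 = 625 ≡ 57 (mod 71)
66^8 ≡ 57^2 = 3249 ≡ 54 (mod 71)
66^16 ≡ 54^2 = 2916 ≡ 5 (mod 71)
66^32 ≡ 5^2 = 25 (mod 71)
66^64 ≡ 25^2 = 625 ≡ 57 (mod 71)
66^128 ≡ 57^2 = 3249 ≡ 54 (mod 71)
66^256 ≡ 54^2 = 2916 ≡ 5 (mod 71)
66^512 ≡ 5^2 = 25 (mod 71)
66^1024 ≡ 25^2 = 625 ≡ 57 (mod 71)
66^1426 = 66^1024 × 66^256 × 66^128 × 66^16 × 66^2 ≡ 57 × 5 × 54 × 5 × 25 (mod 71).
Accumulate the product:
57 × 5 = 285 ≡ 1
1 × 54 = 54
54 × 5 = 270 ≡ 57
57 × 25 = 1425 ≡ 5

5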